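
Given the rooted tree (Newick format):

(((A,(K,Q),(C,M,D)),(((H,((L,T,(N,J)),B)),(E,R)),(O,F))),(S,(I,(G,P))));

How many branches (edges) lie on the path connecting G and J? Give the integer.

12

The MRCA of G and J is the root of the tree.
From G up to that node: 4 branches. From J up to the same node: 8 branches. Total: 4 + 8 = 12.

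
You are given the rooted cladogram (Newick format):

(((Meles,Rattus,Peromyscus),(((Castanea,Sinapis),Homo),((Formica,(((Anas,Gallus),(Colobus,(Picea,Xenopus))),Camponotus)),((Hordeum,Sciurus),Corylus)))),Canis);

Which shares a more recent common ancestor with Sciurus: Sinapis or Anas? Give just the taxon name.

The MRCA of Sciurus and Anas subtends ((Formica,(((Anas,Gallus),(Colobus,(Picea,Xenopus))),Camponotus)),((Hordeum,Sciurus),Corylus)) (10 taxa).
The MRCA of Sciurus and Sinapis subtends (((Castanea,Sinapis),Homo),((Formica,(((Anas,Gallus),(Colobus,(Picea,Xenopus))),Camponotus)),((Hordeum,Sciurus),Corylus))) (13 taxa).
The first is nested inside the second, so Sciurus shares a more recent common ancestor with Anas.

Anas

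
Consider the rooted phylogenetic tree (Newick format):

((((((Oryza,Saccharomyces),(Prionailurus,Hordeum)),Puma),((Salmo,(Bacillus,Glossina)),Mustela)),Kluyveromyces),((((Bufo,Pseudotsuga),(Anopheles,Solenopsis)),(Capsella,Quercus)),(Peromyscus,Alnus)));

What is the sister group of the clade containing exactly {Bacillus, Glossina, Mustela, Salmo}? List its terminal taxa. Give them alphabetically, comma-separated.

Hordeum, Oryza, Prionailurus, Puma, Saccharomyces

The clade containing exactly {Bacillus, Glossina, Mustela, Salmo} attaches to the tree at the node subtending ((((Oryza,Saccharomyces),(Prionailurus,Hordeum)),Puma),((Salmo,(Bacillus,Glossina)),Mustela)).
The other lineage descending from that same node — the sister group — is (((Oryza,Saccharomyces),(Prionailurus,Hordeum)),Puma); its 5 tips in alphabetical order are the answer.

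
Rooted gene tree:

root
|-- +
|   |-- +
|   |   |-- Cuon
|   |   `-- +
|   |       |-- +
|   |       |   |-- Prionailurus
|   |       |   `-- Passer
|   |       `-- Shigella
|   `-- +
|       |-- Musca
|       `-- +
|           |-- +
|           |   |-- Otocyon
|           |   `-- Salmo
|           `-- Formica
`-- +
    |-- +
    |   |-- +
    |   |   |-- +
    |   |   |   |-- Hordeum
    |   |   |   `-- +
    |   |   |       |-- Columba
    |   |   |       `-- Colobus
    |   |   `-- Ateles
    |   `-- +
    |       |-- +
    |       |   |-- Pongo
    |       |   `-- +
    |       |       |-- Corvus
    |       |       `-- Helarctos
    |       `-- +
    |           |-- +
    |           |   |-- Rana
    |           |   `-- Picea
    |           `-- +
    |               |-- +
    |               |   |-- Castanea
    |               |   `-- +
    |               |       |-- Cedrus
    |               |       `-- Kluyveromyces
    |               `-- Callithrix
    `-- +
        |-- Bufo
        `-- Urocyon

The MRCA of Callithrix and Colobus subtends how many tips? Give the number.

The MRCA of Callithrix and Colobus is the node subtending (((Hordeum,(Columba,Colobus)),Ateles),((Pongo,(Corvus,Helarctos)),((Rana,Picea),((Castanea,(Cedrus,Kluyveromyces)),Callithrix)))).
That clade contains 13 terminal taxa: Ateles, Callithrix, Castanea, Cedrus, Colobus, Columba, Corvus, Helarctos, Hordeum, Kluyveromyces, Picea, Pongo, Rana.

13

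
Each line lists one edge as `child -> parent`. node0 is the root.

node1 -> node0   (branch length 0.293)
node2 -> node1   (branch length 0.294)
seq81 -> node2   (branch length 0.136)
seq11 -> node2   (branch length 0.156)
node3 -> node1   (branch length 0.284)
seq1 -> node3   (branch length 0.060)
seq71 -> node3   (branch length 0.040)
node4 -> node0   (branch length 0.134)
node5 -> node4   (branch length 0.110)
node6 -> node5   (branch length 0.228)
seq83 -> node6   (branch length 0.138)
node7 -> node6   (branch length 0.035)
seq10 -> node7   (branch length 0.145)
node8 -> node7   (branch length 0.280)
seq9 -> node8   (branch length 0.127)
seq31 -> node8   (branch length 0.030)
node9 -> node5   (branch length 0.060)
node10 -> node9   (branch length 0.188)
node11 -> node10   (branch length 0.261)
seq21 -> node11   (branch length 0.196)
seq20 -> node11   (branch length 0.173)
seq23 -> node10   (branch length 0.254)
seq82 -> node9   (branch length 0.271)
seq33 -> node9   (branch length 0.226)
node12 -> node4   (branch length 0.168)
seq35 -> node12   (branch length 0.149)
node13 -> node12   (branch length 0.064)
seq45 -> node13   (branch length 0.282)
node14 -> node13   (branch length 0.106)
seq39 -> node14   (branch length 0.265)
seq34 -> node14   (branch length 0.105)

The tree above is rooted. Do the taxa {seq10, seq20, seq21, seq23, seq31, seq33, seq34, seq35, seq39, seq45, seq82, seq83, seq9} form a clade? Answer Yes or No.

Yes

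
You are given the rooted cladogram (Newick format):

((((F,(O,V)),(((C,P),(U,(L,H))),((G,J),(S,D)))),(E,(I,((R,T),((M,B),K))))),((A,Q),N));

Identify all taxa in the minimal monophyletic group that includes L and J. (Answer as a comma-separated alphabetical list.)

Tracing L: it sits inside (L,H).
Tracing J: it sits inside (G,J).
The smallest clade enclosing both is (((C,P),(U,(L,H))),((G,J),(S,D))); the answer is its 9 terminal taxa in alphabetical order.

C, D, G, H, J, L, P, S, U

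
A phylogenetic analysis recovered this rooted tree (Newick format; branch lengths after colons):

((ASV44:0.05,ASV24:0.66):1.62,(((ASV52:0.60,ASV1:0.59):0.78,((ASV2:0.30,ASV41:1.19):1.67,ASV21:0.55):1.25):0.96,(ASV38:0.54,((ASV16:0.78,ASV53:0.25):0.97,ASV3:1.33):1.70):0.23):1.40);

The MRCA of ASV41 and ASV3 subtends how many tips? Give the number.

The MRCA of ASV41 and ASV3 is the node subtending (((ASV52,ASV1),((ASV2,ASV41),ASV21)),(ASV38,((ASV16,ASV53),ASV3))).
That clade contains 9 terminal taxa: ASV1, ASV16, ASV2, ASV21, ASV3, ASV38, ASV41, ASV52, ASV53.

9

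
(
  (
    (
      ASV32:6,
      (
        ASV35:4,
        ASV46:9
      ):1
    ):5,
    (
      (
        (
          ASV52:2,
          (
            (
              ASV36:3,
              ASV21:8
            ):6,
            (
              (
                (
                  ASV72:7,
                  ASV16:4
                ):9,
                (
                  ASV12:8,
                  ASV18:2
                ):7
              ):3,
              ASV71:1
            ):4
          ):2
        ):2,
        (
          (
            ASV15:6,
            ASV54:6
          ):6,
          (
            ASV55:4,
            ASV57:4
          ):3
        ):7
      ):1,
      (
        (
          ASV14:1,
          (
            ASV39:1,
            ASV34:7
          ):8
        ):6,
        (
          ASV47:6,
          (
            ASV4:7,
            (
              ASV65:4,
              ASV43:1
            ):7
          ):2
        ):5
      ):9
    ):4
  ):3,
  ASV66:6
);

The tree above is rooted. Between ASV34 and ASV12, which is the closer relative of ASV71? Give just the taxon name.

The MRCA of ASV71 and ASV12 subtends (((ASV72,ASV16),(ASV12,ASV18)),ASV71) (5 taxa).
The MRCA of ASV71 and ASV34 subtends (((ASV52,((ASV36,ASV21),(((ASV72,ASV16),(ASV12,ASV18)),ASV71))),((ASV15,ASV54),(ASV55,ASV57))),((ASV14,(ASV39,ASV34)),(ASV47,(ASV4,(ASV65,ASV43))))) (19 taxa).
The first is nested inside the second, so ASV71 shares a more recent common ancestor with ASV12.

ASV12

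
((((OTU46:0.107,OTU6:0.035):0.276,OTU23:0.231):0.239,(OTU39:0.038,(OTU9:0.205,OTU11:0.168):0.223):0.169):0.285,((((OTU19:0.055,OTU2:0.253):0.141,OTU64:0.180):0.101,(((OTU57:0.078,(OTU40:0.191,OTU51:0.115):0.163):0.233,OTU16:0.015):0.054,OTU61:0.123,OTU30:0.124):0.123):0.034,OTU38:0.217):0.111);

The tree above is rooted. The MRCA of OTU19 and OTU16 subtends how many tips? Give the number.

9

The MRCA of OTU19 and OTU16 is the node subtending (((OTU19,OTU2),OTU64),(((OTU57,(OTU40,OTU51)),OTU16),OTU61,OTU30)).
That clade contains 9 terminal taxa: OTU16, OTU19, OTU2, OTU30, OTU40, OTU51, OTU57, OTU61, OTU64.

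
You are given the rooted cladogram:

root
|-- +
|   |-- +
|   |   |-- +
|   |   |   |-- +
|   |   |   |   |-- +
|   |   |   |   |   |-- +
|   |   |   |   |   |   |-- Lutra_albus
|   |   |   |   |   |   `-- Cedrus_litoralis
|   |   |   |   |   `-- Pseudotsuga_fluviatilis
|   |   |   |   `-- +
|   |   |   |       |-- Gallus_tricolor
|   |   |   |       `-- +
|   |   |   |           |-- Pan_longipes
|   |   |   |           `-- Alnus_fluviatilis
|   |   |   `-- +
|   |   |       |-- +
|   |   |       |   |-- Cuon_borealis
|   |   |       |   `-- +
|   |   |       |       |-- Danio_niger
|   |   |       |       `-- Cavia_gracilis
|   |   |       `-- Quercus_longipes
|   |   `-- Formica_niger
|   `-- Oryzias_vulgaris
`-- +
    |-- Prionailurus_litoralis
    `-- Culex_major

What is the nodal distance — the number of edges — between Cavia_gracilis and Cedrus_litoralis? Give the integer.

8

The MRCA of Cavia_gracilis and Cedrus_litoralis is the node subtending ((((Lutra_albus,Cedrus_litoralis),Pseudotsuga_fluviatilis),(Gallus_tricolor,(Pan_longipes,Alnus_fluviatilis))),((Cuon_borealis,(Danio_niger,Cavia_gracilis)),Quercus_longipes)).
From Cavia_gracilis up to that node: 4 branches. From Cedrus_litoralis up to the same node: 4 branches. Total: 4 + 4 = 8.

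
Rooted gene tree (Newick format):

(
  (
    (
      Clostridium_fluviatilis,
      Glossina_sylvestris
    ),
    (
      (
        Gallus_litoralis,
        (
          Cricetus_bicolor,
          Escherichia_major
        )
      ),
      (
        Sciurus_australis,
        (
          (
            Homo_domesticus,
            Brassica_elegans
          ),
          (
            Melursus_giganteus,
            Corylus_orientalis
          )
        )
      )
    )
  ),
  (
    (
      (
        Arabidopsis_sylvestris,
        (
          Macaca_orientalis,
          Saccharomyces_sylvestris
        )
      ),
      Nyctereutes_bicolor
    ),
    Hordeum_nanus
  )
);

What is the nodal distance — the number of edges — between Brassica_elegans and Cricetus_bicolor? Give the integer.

7

The MRCA of Brassica_elegans and Cricetus_bicolor is the node subtending ((Gallus_litoralis,(Cricetus_bicolor,Escherichia_major)),(Sciurus_australis,((Homo_domesticus,Brassica_elegans),(Melursus_giganteus,Corylus_orientalis)))).
From Brassica_elegans up to that node: 4 branches. From Cricetus_bicolor up to the same node: 3 branches. Total: 4 + 3 = 7.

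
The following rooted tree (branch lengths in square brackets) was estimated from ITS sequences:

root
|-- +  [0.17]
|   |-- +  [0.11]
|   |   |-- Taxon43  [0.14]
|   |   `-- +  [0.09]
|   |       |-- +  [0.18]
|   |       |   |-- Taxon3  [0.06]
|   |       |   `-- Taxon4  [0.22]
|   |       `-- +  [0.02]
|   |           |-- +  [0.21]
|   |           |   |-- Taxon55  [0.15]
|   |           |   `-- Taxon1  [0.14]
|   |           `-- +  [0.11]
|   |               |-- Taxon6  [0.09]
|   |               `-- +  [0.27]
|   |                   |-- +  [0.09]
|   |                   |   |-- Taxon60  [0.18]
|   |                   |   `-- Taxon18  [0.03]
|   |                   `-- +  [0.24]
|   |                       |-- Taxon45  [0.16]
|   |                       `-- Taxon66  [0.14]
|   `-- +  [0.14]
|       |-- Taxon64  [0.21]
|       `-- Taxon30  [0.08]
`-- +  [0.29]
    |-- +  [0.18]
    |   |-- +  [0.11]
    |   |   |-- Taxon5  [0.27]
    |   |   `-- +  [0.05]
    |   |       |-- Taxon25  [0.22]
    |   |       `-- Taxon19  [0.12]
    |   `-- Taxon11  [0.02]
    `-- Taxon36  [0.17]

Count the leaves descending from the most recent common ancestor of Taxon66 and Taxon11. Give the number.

17

The MRCA of Taxon66 and Taxon11 is the root, so the clade is the entire tree.
That clade contains 17 terminal taxa: Taxon1, Taxon11, Taxon18, Taxon19, Taxon25, Taxon3, Taxon30, Taxon36, Taxon4, Taxon43, Taxon45, Taxon5, Taxon55, Taxon6, Taxon60, Taxon64, Taxon66.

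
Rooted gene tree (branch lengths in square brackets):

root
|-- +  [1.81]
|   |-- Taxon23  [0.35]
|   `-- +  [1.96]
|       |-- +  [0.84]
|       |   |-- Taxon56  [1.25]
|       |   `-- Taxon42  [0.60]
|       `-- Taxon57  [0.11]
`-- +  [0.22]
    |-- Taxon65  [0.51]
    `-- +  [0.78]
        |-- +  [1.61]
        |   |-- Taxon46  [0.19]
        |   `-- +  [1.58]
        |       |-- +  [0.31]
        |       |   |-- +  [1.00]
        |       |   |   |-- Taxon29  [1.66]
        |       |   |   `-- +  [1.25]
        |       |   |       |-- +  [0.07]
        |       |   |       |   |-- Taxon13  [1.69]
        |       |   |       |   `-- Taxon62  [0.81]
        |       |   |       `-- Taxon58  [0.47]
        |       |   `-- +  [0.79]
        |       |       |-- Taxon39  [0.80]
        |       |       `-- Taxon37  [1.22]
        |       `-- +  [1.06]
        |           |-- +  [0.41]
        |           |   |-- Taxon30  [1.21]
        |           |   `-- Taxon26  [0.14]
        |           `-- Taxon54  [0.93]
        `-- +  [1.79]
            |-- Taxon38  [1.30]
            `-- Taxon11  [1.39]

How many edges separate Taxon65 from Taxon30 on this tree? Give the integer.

The MRCA of Taxon65 and Taxon30 is the node subtending (Taxon65,((Taxon46,(((Taxon29,((Taxon13,Taxon62),Taxon58)),(Taxon39,Taxon37)),((Taxon30,Taxon26),Taxon54))),(Taxon38,Taxon11))).
From Taxon65 up to that node: 1 branch. From Taxon30 up to the same node: 6 branches. Total: 1 + 6 = 7.

7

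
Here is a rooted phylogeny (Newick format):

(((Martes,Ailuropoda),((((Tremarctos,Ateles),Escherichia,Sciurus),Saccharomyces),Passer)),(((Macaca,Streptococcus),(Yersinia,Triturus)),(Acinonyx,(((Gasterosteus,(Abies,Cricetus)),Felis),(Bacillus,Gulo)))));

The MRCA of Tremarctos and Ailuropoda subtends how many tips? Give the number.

The MRCA of Tremarctos and Ailuropoda is the node subtending ((Martes,Ailuropoda),((((Tremarctos,Ateles),Escherichia,Sciurus),Saccharomyces),Passer)).
That clade contains 8 terminal taxa: Ailuropoda, Ateles, Escherichia, Martes, Passer, Saccharomyces, Sciurus, Tremarctos.

8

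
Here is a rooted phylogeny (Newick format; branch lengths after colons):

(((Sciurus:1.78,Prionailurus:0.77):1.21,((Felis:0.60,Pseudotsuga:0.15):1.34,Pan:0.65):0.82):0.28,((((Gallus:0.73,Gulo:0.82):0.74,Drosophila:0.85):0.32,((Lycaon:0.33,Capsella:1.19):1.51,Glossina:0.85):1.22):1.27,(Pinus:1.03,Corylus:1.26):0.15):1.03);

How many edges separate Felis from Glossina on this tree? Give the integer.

8

The MRCA of Felis and Glossina is the root of the tree.
From Felis up to that node: 4 branches. From Glossina up to the same node: 4 branches. Total: 4 + 4 = 8.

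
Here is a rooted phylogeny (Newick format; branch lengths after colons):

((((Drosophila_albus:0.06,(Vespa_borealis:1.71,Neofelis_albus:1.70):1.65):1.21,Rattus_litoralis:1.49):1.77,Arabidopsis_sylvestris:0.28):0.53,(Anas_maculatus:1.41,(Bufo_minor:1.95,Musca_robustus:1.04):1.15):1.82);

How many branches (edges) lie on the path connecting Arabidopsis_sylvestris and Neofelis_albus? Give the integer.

The MRCA of Arabidopsis_sylvestris and Neofelis_albus is the node subtending (((Drosophila_albus,(Vespa_borealis,Neofelis_albus)),Rattus_litoralis),Arabidopsis_sylvestris).
From Arabidopsis_sylvestris up to that node: 1 branch. From Neofelis_albus up to the same node: 4 branches. Total: 1 + 4 = 5.

5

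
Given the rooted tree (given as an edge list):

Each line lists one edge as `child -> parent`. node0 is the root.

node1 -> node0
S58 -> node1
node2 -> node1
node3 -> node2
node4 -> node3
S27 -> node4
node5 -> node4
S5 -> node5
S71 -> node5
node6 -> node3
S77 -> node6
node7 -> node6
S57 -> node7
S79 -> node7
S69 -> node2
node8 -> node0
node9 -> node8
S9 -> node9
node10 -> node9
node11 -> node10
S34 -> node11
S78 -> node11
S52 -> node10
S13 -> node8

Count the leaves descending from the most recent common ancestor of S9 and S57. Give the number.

The MRCA of S9 and S57 is the root, so the clade is the entire tree.
That clade contains 13 terminal taxa: S13, S27, S34, S5, S52, S57, S58, S69, S71, S77, S78, S79, S9.

13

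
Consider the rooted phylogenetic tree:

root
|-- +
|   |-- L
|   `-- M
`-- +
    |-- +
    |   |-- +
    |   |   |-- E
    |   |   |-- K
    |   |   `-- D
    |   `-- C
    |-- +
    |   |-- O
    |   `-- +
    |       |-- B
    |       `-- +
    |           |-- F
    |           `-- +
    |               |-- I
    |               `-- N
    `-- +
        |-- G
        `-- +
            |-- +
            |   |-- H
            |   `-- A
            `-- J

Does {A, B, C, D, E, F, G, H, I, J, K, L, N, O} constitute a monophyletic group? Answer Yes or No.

The MRCA of the listed taxa is the root, so the smallest clade containing them is the whole tree.
That clade also contains M, which is not in the proposed group, so the group is not monophyletic.

No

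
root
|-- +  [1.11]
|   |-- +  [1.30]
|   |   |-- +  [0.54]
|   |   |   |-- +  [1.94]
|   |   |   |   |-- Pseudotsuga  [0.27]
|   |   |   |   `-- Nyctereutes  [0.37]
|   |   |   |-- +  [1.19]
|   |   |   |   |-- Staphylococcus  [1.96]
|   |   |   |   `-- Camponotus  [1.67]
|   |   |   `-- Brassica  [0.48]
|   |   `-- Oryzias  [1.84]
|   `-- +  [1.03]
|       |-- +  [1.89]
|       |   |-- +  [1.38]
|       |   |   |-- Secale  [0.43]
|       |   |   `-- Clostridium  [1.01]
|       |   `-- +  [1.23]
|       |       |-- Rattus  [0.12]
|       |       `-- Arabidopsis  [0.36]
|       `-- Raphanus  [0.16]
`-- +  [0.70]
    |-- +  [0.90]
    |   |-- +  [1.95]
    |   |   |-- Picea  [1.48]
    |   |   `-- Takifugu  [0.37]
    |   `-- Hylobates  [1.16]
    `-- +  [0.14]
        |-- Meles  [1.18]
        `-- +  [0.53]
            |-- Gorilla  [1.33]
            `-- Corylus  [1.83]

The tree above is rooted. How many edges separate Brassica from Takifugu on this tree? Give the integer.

8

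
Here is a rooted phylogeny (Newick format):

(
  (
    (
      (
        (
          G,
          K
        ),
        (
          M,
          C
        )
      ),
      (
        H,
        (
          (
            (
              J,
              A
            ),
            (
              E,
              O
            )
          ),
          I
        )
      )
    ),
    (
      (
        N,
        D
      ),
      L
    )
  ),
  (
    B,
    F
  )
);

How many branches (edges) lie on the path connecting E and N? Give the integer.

The MRCA of E and N is the node subtending ((((G,K),(M,C)),(H,(((J,A),(E,O)),I))),((N,D),L)).
From E up to that node: 6 branches. From N up to the same node: 3 branches. Total: 6 + 3 = 9.

9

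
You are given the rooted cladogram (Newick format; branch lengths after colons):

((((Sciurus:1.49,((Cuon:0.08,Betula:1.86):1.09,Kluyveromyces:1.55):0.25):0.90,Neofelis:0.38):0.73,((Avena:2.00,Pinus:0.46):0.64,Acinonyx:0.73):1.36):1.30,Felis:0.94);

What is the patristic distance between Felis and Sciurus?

The path runs Felis → … → MRCA → … → Sciurus; the MRCA is the root of the tree.
Branch lengths along that path: 0.94 + 1.30 + 0.73 + 0.90 + 1.49 = 5.36.

5.36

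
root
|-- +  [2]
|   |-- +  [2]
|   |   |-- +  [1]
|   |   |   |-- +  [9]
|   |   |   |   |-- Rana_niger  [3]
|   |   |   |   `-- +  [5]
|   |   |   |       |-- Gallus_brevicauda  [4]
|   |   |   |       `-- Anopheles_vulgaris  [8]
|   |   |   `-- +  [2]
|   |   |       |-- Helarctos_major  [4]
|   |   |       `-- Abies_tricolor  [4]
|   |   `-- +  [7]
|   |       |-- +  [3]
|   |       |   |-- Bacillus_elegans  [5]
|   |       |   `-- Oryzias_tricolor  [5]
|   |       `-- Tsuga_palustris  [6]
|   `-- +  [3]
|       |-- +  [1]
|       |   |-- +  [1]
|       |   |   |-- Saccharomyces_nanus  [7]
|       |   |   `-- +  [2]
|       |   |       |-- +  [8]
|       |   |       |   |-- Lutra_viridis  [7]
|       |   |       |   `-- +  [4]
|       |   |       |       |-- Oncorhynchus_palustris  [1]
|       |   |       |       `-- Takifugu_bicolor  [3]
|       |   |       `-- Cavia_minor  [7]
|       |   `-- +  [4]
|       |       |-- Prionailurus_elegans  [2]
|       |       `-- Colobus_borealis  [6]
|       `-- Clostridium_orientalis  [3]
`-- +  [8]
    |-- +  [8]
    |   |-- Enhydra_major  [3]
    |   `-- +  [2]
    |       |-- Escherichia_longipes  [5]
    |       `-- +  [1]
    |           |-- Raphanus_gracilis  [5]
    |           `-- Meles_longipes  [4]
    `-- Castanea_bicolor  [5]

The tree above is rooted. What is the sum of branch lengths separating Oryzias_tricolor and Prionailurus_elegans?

27

The path runs Oryzias_tricolor → … → MRCA → … → Prionailurus_elegans; the MRCA is the node subtending ((((Rana_niger,(Gallus_brevicauda,Anopheles_vulgaris)),(Helarctos_major,Abies_tricolor)),((Bacillus_elegans,Oryzias_tricolor),Tsuga_palustris)),(((Saccharomyces_nanus,((Lutra_viridis,(Oncorhynchus_palustris,Takifugu_bicolor)),Cavia_minor)),(Prionailurus_elegans,Colobus_borealis)),Clostridium_orientalis)).
Branch lengths along that path: 5 + 3 + 7 + 2 + 3 + 1 + 4 + 2 = 27.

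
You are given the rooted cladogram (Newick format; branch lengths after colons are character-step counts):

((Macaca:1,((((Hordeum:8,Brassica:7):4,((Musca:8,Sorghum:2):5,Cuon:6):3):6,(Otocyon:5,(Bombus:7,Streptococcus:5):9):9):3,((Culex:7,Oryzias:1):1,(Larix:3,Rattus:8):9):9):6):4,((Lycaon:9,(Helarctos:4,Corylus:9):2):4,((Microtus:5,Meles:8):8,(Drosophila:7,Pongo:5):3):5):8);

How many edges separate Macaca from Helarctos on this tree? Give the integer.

The MRCA of Macaca and Helarctos is the root of the tree.
From Macaca up to that node: 2 branches. From Helarctos up to the same node: 4 branches. Total: 2 + 4 = 6.

6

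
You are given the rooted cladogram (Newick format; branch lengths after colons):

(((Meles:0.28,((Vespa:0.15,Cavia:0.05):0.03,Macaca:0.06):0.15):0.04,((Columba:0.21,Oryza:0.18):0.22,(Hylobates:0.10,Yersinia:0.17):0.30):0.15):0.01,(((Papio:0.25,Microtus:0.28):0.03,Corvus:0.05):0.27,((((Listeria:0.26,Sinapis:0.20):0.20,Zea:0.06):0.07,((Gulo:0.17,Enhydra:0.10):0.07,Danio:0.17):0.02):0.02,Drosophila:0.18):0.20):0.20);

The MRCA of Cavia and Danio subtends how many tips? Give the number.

18

The MRCA of Cavia and Danio is the root, so the clade is the entire tree.
That clade contains 18 terminal taxa: Cavia, Columba, Corvus, Danio, Drosophila, Enhydra, Gulo, Hylobates, Listeria, Macaca, Meles, Microtus, Oryza, Papio, Sinapis, Vespa, Yersinia, Zea.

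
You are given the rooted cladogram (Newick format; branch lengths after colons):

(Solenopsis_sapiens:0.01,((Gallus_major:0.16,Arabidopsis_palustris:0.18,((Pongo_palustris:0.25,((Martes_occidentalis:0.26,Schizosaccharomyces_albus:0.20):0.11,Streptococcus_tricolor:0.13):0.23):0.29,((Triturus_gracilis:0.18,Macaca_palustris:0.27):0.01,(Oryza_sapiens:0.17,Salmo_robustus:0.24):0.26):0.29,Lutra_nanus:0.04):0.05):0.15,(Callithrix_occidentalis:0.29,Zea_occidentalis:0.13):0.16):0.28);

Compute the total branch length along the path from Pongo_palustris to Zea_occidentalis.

1.03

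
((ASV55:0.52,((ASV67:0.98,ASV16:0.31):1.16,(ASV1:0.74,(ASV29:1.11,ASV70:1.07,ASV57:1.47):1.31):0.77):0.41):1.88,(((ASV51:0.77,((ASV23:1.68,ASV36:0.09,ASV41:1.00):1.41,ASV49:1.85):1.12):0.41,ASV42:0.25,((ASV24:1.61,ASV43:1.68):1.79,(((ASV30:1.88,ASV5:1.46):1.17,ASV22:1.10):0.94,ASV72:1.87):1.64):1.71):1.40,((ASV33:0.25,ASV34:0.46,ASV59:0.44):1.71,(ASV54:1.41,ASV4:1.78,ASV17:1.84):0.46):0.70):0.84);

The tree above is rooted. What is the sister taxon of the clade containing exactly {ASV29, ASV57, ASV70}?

ASV1

The clade containing exactly {ASV29, ASV57, ASV70} attaches to the tree at the node subtending (ASV1,(ASV29,ASV70,ASV57)).
The other lineage descending from that same node — the sister group — is the single tip ASV1.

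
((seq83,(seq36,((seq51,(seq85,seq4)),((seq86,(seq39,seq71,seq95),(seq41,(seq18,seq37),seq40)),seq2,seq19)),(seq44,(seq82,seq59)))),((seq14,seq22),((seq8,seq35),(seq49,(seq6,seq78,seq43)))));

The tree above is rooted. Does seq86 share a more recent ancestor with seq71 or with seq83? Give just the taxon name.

seq71

The MRCA of seq86 and seq71 subtends (seq86,(seq39,seq71,seq95),(seq41,(seq18,seq37),seq40)) (8 taxa).
The MRCA of seq86 and seq83 subtends (seq83,(seq36,((seq51,(seq85,seq4)),((seq86,(seq39,seq71,seq95),(seq41,(seq18,seq37),seq40)),seq2,seq19)),(seq44,(seq82,seq59)))) (18 taxa).
The first is nested inside the second, so seq86 shares a more recent common ancestor with seq71.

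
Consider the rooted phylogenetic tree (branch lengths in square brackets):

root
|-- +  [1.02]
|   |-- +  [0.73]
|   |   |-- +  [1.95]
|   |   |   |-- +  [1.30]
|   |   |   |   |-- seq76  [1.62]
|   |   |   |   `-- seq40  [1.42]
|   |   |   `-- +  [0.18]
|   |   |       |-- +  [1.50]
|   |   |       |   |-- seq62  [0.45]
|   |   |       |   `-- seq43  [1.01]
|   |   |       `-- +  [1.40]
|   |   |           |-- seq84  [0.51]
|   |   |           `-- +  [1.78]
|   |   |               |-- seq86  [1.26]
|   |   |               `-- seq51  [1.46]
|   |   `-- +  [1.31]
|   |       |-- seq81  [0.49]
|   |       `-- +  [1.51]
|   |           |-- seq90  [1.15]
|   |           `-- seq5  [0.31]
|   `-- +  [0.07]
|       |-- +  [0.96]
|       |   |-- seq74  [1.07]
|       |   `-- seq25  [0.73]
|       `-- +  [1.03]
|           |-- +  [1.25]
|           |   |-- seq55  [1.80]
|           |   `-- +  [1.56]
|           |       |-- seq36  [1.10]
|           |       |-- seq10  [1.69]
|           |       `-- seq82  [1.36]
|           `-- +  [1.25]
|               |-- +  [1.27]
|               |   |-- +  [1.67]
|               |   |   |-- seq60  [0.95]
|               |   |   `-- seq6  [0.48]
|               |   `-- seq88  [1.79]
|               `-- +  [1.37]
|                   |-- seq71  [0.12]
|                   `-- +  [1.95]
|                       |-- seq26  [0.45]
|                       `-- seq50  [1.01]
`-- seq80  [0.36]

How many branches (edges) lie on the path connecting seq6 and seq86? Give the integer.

The MRCA of seq6 and seq86 is the node subtending ((((seq76,seq40),((seq62,seq43),(seq84,(seq86,seq51)))),(seq81,(seq90,seq5))),((seq74,seq25),((seq55,(seq36,seq10,seq82)),(((seq60,seq6),seq88),(seq71,(seq26,seq50)))))).
From seq6 up to that node: 6 branches. From seq86 up to the same node: 6 branches. Total: 6 + 6 = 12.

12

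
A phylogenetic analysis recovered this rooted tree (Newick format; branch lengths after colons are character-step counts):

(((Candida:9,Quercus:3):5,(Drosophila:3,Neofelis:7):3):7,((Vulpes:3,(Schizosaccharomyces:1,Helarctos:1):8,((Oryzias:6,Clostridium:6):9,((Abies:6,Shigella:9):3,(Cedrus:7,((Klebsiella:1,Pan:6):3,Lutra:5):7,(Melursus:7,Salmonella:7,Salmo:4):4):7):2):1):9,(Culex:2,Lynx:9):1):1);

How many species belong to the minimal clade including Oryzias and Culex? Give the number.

16

The MRCA of Oryzias and Culex is the node subtending ((Vulpes,(Schizosaccharomyces,Helarctos),((Oryzias,Clostridium),((Abies,Shigella),(Cedrus,((Klebsiella,Pan),Lutra),(Melursus,Salmonella,Salmo))))),(Culex,Lynx)).
That clade contains 16 terminal taxa: Abies, Cedrus, Clostridium, Culex, Helarctos, Klebsiella, Lutra, Lynx, Melursus, Oryzias, Pan, Salmo, Salmonella, Schizosaccharomyces, Shigella, Vulpes.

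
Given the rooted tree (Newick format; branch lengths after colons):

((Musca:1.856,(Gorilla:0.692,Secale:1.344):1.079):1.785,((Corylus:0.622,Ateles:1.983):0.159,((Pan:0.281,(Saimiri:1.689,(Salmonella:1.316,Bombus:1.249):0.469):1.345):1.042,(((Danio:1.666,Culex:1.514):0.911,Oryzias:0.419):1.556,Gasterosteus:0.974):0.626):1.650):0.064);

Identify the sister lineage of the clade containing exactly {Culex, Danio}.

The clade containing exactly {Culex, Danio} attaches to the tree at the node subtending ((Danio,Culex),Oryzias).
The other lineage descending from that same node — the sister group — is the single tip Oryzias.

Oryzias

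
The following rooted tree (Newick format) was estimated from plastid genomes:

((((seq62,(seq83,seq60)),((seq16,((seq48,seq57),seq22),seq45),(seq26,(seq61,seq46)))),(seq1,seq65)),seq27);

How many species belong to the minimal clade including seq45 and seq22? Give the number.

The MRCA of seq45 and seq22 is the node subtending (seq16,((seq48,seq57),seq22),seq45).
That clade contains 5 terminal taxa: seq16, seq22, seq45, seq48, seq57.

5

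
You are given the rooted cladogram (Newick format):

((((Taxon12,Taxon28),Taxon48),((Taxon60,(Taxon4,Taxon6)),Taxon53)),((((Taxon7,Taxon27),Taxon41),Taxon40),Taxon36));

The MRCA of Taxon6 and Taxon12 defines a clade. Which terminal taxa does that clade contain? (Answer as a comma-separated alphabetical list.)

Tracing Taxon6: it sits inside (Taxon4,Taxon6).
Tracing Taxon12: it sits inside (Taxon12,Taxon28).
The smallest clade enclosing both is (((Taxon12,Taxon28),Taxon48),((Taxon60,(Taxon4,Taxon6)),Taxon53)); the answer is its 7 terminal taxa in alphabetical order.

Taxon12, Taxon28, Taxon4, Taxon48, Taxon53, Taxon6, Taxon60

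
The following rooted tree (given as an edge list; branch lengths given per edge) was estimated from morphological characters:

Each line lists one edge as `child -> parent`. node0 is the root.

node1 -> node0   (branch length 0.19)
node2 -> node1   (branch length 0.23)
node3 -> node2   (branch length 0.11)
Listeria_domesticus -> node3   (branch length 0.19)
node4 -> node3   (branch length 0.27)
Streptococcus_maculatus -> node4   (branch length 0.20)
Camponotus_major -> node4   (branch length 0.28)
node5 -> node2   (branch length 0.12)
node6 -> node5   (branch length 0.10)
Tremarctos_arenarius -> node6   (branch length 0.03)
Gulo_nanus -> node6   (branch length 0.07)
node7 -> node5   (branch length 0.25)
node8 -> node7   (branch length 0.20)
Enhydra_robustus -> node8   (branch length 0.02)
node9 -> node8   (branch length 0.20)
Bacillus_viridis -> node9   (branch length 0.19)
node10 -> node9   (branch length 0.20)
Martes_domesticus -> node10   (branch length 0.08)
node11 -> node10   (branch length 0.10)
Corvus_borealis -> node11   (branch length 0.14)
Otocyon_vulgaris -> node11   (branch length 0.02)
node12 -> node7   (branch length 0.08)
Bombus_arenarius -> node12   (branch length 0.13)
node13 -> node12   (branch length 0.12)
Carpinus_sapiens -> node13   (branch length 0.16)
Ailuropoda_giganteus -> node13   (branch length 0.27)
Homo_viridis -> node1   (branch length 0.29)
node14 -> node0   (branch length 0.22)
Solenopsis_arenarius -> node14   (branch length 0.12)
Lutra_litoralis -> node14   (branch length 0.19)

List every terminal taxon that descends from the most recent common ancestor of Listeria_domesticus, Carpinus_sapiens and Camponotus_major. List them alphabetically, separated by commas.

Ailuropoda_giganteus, Bacillus_viridis, Bombus_arenarius, Camponotus_major, Carpinus_sapiens, Corvus_borealis, Enhydra_robustus, Gulo_nanus, Listeria_domesticus, Martes_domesticus, Otocyon_vulgaris, Streptococcus_maculatus, Tremarctos_arenarius

Tracing Listeria_domesticus: it sits inside (Listeria_domesticus,(Streptococcus_maculatus,Camponotus_major)).
Tracing Carpinus_sapiens: it sits inside (Carpinus_sapiens,Ailuropoda_giganteus).
Tracing Camponotus_major: it sits inside (Streptococcus_maculatus,Camponotus_major).
The smallest clade enclosing all 3 is ((Listeria_domesticus,(Streptococcus_maculatus,Camponotus_major)),((Tremarctos_arenarius,Gulo_nanus),((Enhydra_robustus,(Bacillus_viridis,(Martes_domesticus,(Corvus_borealis,Otocyon_vulgaris)))),(Bombus_arenarius,(Carpinus_sapiens,Ailuropoda_giganteus))))); the answer is its 13 terminal taxa in alphabetical order.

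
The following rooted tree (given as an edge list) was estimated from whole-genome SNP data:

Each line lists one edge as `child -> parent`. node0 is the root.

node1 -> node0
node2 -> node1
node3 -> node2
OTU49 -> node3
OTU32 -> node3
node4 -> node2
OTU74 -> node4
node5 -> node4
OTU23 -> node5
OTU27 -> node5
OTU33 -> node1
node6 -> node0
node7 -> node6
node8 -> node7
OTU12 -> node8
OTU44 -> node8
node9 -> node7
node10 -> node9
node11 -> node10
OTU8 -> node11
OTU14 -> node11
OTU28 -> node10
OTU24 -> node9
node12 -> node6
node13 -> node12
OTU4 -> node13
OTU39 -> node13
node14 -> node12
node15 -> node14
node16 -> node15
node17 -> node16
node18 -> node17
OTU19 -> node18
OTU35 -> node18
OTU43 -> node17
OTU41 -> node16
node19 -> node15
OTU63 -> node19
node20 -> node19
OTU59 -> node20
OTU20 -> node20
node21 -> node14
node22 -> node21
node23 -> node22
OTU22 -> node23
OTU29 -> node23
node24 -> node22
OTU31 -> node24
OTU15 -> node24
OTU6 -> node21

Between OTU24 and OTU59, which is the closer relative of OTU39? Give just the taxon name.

The MRCA of OTU39 and OTU59 subtends ((OTU4,OTU39),(((((OTU19,OTU35),OTU43),OTU41),(OTU63,(OTU59,OTU20))),(((OTU22,OTU29),(OTU31,OTU15)),OTU6))) (14 taxa).
The MRCA of OTU39 and OTU24 subtends (((OTU12,OTU44),(((OTU8,OTU14),OTU28),OTU24)),((OTU4,OTU39),(((((OTU19,OTU35),OTU43),OTU41),(OTU63,(OTU59,OTU20))),(((OTU22,OTU29),(OTU31,OTU15)),OTU6)))) (20 taxa).
The first is nested inside the second, so OTU39 shares a more recent common ancestor with OTU59.

OTU59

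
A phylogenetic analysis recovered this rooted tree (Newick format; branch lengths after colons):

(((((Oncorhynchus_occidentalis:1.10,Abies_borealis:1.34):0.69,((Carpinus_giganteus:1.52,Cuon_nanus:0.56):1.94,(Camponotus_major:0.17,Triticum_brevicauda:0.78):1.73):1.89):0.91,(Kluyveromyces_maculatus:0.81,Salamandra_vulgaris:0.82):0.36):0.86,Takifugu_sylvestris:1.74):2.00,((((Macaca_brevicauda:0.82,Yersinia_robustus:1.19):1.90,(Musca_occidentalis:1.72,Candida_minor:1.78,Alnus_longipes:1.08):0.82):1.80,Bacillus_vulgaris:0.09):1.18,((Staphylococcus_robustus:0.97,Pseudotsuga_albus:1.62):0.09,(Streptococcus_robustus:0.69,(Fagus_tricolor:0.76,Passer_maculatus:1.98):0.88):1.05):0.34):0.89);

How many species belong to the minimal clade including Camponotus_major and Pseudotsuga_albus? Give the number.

The MRCA of Camponotus_major and Pseudotsuga_albus is the root, so the clade is the entire tree.
That clade contains 20 terminal taxa: Abies_borealis, Alnus_longipes, Bacillus_vulgaris, Camponotus_major, Candida_minor, Carpinus_giganteus, Cuon_nanus, Fagus_tricolor, Kluyveromyces_maculatus, Macaca_brevicauda, Musca_occidentalis, Oncorhynchus_occidentalis, Passer_maculatus, Pseudotsuga_albus, Salamandra_vulgaris, Staphylococcus_robustus, Streptococcus_robustus, Takifugu_sylvestris, Triticum_brevicauda, Yersinia_robustus.

20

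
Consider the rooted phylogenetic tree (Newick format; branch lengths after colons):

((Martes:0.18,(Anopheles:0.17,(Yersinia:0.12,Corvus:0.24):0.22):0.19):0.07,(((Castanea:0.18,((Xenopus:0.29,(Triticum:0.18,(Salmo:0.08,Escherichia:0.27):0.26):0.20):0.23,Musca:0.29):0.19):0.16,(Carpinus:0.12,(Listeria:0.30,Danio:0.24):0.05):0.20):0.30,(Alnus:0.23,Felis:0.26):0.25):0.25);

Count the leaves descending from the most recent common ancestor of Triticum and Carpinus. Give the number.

The MRCA of Triticum and Carpinus is the node subtending ((Castanea,((Xenopus,(Triticum,(Salmo,Escherichia))),Musca)),(Carpinus,(Listeria,Danio))).
That clade contains 9 terminal taxa: Carpinus, Castanea, Danio, Escherichia, Listeria, Musca, Salmo, Triticum, Xenopus.

9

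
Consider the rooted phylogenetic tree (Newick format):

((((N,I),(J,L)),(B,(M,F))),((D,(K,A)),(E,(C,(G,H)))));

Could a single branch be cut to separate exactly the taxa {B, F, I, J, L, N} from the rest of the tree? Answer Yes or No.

No

The MRCA of the listed taxa subtends (((N,I),(J,L)),(B,(M,F))).
That clade also contains M, which is not in the proposed group, so the group is not monophyletic.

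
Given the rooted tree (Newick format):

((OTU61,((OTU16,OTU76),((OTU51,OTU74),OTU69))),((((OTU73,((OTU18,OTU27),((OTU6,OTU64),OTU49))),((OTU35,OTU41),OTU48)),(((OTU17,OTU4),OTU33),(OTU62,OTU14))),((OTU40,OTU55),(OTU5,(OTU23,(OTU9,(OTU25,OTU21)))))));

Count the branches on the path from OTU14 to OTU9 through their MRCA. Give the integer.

The MRCA of OTU14 and OTU9 is the node subtending ((((OTU73,((OTU18,OTU27),((OTU6,OTU64),OTU49))),((OTU35,OTU41),OTU48)),(((OTU17,OTU4),OTU33),(OTU62,OTU14))),((OTU40,OTU55),(OTU5,(OTU23,(OTU9,(OTU25,OTU21)))))).
From OTU14 up to that node: 4 branches. From OTU9 up to the same node: 5 branches. Total: 4 + 5 = 9.

9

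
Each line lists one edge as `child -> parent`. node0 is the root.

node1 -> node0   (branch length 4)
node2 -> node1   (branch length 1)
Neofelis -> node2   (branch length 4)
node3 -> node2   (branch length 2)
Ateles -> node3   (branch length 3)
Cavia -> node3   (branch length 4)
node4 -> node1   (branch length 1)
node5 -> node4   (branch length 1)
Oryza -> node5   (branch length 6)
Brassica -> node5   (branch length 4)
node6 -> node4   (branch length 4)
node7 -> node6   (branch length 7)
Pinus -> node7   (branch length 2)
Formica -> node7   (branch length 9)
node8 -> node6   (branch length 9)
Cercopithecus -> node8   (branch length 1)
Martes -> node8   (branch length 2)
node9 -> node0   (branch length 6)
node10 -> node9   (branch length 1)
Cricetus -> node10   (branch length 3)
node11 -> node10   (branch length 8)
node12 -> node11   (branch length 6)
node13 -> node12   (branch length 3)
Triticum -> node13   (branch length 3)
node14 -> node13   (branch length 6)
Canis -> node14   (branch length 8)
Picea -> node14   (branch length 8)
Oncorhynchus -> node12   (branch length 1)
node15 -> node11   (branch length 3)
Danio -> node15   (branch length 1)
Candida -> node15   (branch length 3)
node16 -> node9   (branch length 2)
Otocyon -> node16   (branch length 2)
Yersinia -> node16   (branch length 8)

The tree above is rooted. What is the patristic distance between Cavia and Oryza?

The path runs Cavia → … → MRCA → … → Oryza; the MRCA is the node subtending ((Neofelis,(Ateles,Cavia)),((Oryza,Brassica),((Pinus,Formica),(Cercopithecus,Martes)))).
Branch lengths along that path: 4 + 2 + 1 + 1 + 1 + 6 = 15.

15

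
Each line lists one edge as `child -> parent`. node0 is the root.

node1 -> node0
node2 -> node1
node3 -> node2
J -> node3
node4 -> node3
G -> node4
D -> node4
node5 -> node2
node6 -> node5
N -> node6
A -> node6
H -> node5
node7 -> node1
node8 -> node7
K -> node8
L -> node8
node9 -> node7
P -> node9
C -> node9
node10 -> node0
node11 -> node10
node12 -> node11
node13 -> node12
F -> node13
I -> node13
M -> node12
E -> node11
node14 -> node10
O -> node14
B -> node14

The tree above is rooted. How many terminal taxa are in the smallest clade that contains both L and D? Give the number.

10

The MRCA of L and D is the node subtending (((J,(G,D)),((N,A),H)),((K,L),(P,C))).
That clade contains 10 terminal taxa: A, C, D, G, H, J, K, L, N, P.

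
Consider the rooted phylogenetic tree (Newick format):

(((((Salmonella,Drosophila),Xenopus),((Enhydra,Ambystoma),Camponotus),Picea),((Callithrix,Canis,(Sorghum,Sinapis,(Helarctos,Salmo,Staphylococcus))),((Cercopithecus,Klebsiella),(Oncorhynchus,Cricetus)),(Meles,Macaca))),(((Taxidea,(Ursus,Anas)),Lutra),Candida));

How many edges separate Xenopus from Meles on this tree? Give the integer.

The MRCA of Xenopus and Meles is the node subtending ((((Salmonella,Drosophila),Xenopus),((Enhydra,Ambystoma),Camponotus),Picea),((Callithrix,Canis,(Sorghum,Sinapis,(Helarctos,Salmo,Staphylococcus))),((Cercopithecus,Klebsiella),(Oncorhynchus,Cricetus)),(Meles,Macaca))).
From Xenopus up to that node: 3 branches. From Meles up to the same node: 3 branches. Total: 3 + 3 = 6.

6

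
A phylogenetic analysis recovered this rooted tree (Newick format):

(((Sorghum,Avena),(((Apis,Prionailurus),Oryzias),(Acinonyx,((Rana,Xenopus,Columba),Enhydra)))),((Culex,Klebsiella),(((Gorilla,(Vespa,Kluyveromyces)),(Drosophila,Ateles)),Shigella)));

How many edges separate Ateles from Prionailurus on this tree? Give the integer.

10

The MRCA of Ateles and Prionailurus is the root of the tree.
From Ateles up to that node: 5 branches. From Prionailurus up to the same node: 5 branches. Total: 5 + 5 = 10.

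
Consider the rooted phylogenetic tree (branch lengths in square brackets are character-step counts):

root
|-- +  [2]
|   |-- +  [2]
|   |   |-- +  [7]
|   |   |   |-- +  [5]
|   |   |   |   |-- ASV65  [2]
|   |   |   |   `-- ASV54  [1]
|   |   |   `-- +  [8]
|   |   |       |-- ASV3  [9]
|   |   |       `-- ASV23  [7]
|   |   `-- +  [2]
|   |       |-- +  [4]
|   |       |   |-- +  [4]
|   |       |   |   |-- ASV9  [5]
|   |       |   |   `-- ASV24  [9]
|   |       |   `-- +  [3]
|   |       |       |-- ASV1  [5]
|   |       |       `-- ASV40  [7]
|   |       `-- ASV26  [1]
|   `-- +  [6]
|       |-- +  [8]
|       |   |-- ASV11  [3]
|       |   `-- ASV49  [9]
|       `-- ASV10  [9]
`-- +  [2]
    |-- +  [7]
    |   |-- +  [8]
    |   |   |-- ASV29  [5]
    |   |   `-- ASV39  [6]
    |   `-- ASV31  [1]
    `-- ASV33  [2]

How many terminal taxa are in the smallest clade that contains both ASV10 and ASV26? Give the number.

12

The MRCA of ASV10 and ASV26 is the node subtending ((((ASV65,ASV54),(ASV3,ASV23)),(((ASV9,ASV24),(ASV1,ASV40)),ASV26)),((ASV11,ASV49),ASV10)).
That clade contains 12 terminal taxa: ASV1, ASV10, ASV11, ASV23, ASV24, ASV26, ASV3, ASV40, ASV49, ASV54, ASV65, ASV9.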